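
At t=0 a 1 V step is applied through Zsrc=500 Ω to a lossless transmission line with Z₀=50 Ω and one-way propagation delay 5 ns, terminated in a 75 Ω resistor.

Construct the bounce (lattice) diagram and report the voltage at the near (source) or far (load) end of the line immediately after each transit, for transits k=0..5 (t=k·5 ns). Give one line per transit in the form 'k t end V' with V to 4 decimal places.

0 0 source 0.0909
1 5 load 0.1091
2 10 source 0.1240
3 15 load 0.1269
4 20 source 0.1294
5 25 load 0.1299

Γ_L=0.200000, Γ_S=0.818182; launch V₁=1·50/550=0.090909
k=0 src: V=0.0909
k=1 load: inc=0.090909, refl=0.090909·0.200000=0.0182; V=0.000000+0.090909+0.018182=0.1091
k=2 src: inc=0.018182, refl=0.018182·0.818182=0.0149; V=0.090909+0.018182+0.014876=0.1240
k=3 load: inc=0.014876, refl=0.014876·0.200000=0.0030; V=0.109091+0.014876+0.002975=0.1269
k=4 src: inc=0.002975, refl=0.002975·0.818182=0.0024; V=0.123967+0.002975+0.002434=0.1294
k=5 load: inc=0.002434, refl=0.002434·0.200000=0.0005; V=0.126942+0.002434+0.000487=0.1299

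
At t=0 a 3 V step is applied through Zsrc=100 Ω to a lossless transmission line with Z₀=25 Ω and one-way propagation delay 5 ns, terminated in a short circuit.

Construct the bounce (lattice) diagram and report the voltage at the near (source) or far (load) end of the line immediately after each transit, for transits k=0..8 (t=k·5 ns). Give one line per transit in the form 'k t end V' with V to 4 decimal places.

0 0 source 0.6000
1 5 load 0.0000
2 10 source -0.3600
3 15 load 0.0000
4 20 source 0.2160
5 25 load 0.0000
6 30 source -0.1296
7 35 load 0.0000
8 40 source 0.0778

Γ_L=-1.000000, Γ_S=0.600000; launch V₁=3·25/125=0.600000
k=0 src: V=0.6000
k=1 load: inc=0.600000, refl=0.600000·-1.000000=-0.6000; V=0.000000+0.600000+-0.600000=0.0000
k=2 src: inc=-0.600000, refl=-0.600000·0.600000=-0.3600; V=0.600000+-0.600000+-0.360000=-0.3600
k=3 load: inc=-0.360000, refl=-0.360000·-1.000000=0.3600; V=0.000000+-0.360000+0.360000=0.0000
k=4 src: inc=0.360000, refl=0.360000·0.600000=0.2160; V=-0.360000+0.360000+0.216000=0.2160
k=5 load: inc=0.216000, refl=0.216000·-1.000000=-0.2160; V=0.000000+0.216000+-0.216000=0.0000
k=6 src: inc=-0.216000, refl=-0.216000·0.600000=-0.1296; V=0.216000+-0.216000+-0.129600=-0.1296
k=7 load: inc=-0.129600, refl=-0.129600·-1.000000=0.1296; V=0.000000+-0.129600+0.129600=0.0000
k=8 src: inc=0.129600, refl=0.129600·0.600000=0.0778; V=-0.129600+0.129600+0.077760=0.0778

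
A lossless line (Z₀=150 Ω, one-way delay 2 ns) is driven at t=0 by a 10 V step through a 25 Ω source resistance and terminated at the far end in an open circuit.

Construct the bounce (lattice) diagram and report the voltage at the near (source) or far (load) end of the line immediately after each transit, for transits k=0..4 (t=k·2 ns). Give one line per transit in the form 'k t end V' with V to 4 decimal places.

0 0 source 8.5714
1 2 load 17.1429
2 4 source 11.0204
3 6 load 4.8980
4 8 source 9.2711

Γ_L=1.000000, Γ_S=-0.714286; launch V₁=10·150/175=8.571429
k=0 src: V=8.5714
k=1 load: inc=8.571429, refl=8.571429·1.000000=8.5714; V=0.000000+8.571429+8.571429=17.1429
k=2 src: inc=8.571429, refl=8.571429·-0.714286=-6.1224; V=8.571429+8.571429+-6.122449=11.0204
k=3 load: inc=-6.122449, refl=-6.122449·1.000000=-6.1224; V=17.142857+-6.122449+-6.122449=4.8980
k=4 src: inc=-6.122449, refl=-6.122449·-0.714286=4.3732; V=11.020408+-6.122449+4.373178=9.2711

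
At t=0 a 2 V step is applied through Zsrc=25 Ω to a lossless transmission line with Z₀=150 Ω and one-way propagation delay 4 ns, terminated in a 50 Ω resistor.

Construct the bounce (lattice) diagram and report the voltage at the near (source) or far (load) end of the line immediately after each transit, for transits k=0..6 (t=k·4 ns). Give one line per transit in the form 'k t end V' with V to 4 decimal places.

0 0 source 1.7143
1 4 load 0.8571
2 8 source 1.4694
3 12 load 1.1633
4 16 source 1.3819
5 20 load 1.2726
6 24 source 1.3507

Γ_L=-0.500000, Γ_S=-0.714286; launch V₁=2·150/175=1.714286
k=0 src: V=1.7143
k=1 load: inc=1.714286, refl=1.714286·-0.500000=-0.8571; V=0.000000+1.714286+-0.857143=0.8571
k=2 src: inc=-0.857143, refl=-0.857143·-0.714286=0.6122; V=1.714286+-0.857143+0.612245=1.4694
k=3 load: inc=0.612245, refl=0.612245·-0.500000=-0.3061; V=0.857143+0.612245+-0.306122=1.1633
k=4 src: inc=-0.306122, refl=-0.306122·-0.714286=0.2187; V=1.469388+-0.306122+0.218659=1.3819
k=5 load: inc=0.218659, refl=0.218659·-0.500000=-0.1093; V=1.163265+0.218659+-0.109329=1.2726
k=6 src: inc=-0.109329, refl=-0.109329·-0.714286=0.0781; V=1.381924+-0.109329+0.078092=1.3507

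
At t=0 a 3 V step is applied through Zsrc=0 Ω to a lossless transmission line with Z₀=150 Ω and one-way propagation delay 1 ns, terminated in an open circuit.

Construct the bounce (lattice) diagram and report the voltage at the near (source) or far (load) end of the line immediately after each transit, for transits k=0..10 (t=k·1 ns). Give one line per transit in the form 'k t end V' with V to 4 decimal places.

0 0 source 3.0000
1 1 load 6.0000
2 2 source 3.0000
3 3 load 0.0000
4 4 source 3.0000
5 5 load 6.0000
6 6 source 3.0000
7 7 load 0.0000
8 8 source 3.0000
9 9 load 6.0000
10 10 source 3.0000

Γ_L=1.000000, Γ_S=-1.000000; launch V₁=3·150/150=3.000000
k=0 src: V=3.0000
k=1 load: inc=3.000000, refl=3.000000·1.000000=3.0000; V=0.000000+3.000000+3.000000=6.0000
k=2 src: inc=3.000000, refl=3.000000·-1.000000=-3.0000; V=3.000000+3.000000+-3.000000=3.0000
k=3 load: inc=-3.000000, refl=-3.000000·1.000000=-3.0000; V=6.000000+-3.000000+-3.000000=0.0000
k=4 src: inc=-3.000000, refl=-3.000000·-1.000000=3.0000; V=3.000000+-3.000000+3.000000=3.0000
k=5 load: inc=3.000000, refl=3.000000·1.000000=3.0000; V=0.000000+3.000000+3.000000=6.0000
k=6 src: inc=3.000000, refl=3.000000·-1.000000=-3.0000; V=3.000000+3.000000+-3.000000=3.0000
k=7 load: inc=-3.000000, refl=-3.000000·1.000000=-3.0000; V=6.000000+-3.000000+-3.000000=0.0000
k=8 src: inc=-3.000000, refl=-3.000000·-1.000000=3.0000; V=3.000000+-3.000000+3.000000=3.0000
k=9 load: inc=3.000000, refl=3.000000·1.000000=3.0000; V=0.000000+3.000000+3.000000=6.0000
k=10 src: inc=3.000000, refl=3.000000·-1.000000=-3.0000; V=3.000000+3.000000+-3.000000=3.0000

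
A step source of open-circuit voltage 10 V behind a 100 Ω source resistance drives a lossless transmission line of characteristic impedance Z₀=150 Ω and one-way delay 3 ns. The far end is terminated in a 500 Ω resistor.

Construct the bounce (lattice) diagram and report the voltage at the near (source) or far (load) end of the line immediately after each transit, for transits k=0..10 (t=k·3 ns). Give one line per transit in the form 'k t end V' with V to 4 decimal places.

0 0 source 6.0000
1 3 load 9.2308
2 6 source 8.5846
3 9 load 8.2367
4 12 source 8.3063
5 15 load 8.3437
6 18 source 8.3362
7 21 load 8.3322
8 24 source 8.3330
9 27 load 8.3335
10 30 source 8.3334

Γ_L=0.538462, Γ_S=-0.200000; launch V₁=10·150/250=6.000000
k=0 src: V=6.0000
k=1 load: inc=6.000000, refl=6.000000·0.538462=3.2308; V=0.000000+6.000000+3.230769=9.2308
k=2 src: inc=3.230769, refl=3.230769·-0.200000=-0.6462; V=6.000000+3.230769+-0.646154=8.5846
k=3 load: inc=-0.646154, refl=-0.646154·0.538462=-0.3479; V=9.230769+-0.646154+-0.347929=8.2367
k=4 src: inc=-0.347929, refl=-0.347929·-0.200000=0.0696; V=8.584615+-0.347929+0.069586=8.3063
k=5 load: inc=0.069586, refl=0.069586·0.538462=0.0375; V=8.236686+0.069586+0.037469=8.3437
k=6 src: inc=0.037469, refl=0.037469·-0.200000=-0.0075; V=8.306272+0.037469+-0.007494=8.3362
k=7 load: inc=-0.007494, refl=-0.007494·0.538462=-0.0040; V=8.343741+-0.007494+-0.004035=8.3322
k=8 src: inc=-0.004035, refl=-0.004035·-0.200000=0.0008; V=8.336248+-0.004035+0.000807=8.3330
k=9 load: inc=0.000807, refl=0.000807·0.538462=0.0004; V=8.332212+0.000807+0.000435=8.3335
k=10 src: inc=0.000435, refl=0.000435·-0.200000=-0.0001; V=8.333019+0.000435+-0.000087=8.3334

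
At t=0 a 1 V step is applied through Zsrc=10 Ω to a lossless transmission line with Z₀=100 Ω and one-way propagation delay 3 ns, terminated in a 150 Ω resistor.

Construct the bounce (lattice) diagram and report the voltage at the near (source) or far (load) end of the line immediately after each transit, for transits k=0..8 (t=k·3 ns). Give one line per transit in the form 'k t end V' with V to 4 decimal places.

Γ_L=0.200000, Γ_S=-0.818182; launch V₁=1·100/110=0.909091
k=0 src: V=0.9091
k=1 load: inc=0.909091, refl=0.909091·0.200000=0.1818; V=0.000000+0.909091+0.181818=1.0909
k=2 src: inc=0.181818, refl=0.181818·-0.818182=-0.1488; V=0.909091+0.181818+-0.148760=0.9421
k=3 load: inc=-0.148760, refl=-0.148760·0.200000=-0.0298; V=1.090909+-0.148760+-0.029752=0.9124
k=4 src: inc=-0.029752, refl=-0.029752·-0.818182=0.0243; V=0.942149+-0.029752+0.024343=0.9367
k=5 load: inc=0.024343, refl=0.024343·0.200000=0.0049; V=0.912397+0.024343+0.004869=0.9416
k=6 src: inc=0.004869, refl=0.004869·-0.818182=-0.0040; V=0.936739+0.004869+-0.003983=0.9376
k=7 load: inc=-0.003983, refl=-0.003983·0.200000=-0.0008; V=0.941608+-0.003983+-0.000797=0.9368
k=8 src: inc=-0.000797, refl=-0.000797·-0.818182=0.0007; V=0.937624+-0.000797+0.000652=0.9375

0 0 source 0.9091
1 3 load 1.0909
2 6 source 0.9421
3 9 load 0.9124
4 12 source 0.9367
5 15 load 0.9416
6 18 source 0.9376
7 21 load 0.9368
8 24 source 0.9375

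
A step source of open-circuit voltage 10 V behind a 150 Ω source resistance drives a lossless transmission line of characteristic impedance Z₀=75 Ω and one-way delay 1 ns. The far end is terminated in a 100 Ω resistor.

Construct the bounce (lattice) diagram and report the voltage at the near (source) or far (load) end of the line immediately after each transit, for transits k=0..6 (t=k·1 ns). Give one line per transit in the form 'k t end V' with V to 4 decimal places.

0 0 source 3.3333
1 1 load 3.8095
2 2 source 3.9683
3 3 load 3.9909
4 4 source 3.9985
5 5 load 3.9996
6 6 source 3.9999

Γ_L=0.142857, Γ_S=0.333333; launch V₁=10·75/225=3.333333
k=0 src: V=3.3333
k=1 load: inc=3.333333, refl=3.333333·0.142857=0.4762; V=0.000000+3.333333+0.476190=3.8095
k=2 src: inc=0.476190, refl=0.476190·0.333333=0.1587; V=3.333333+0.476190+0.158730=3.9683
k=3 load: inc=0.158730, refl=0.158730·0.142857=0.0227; V=3.809524+0.158730+0.022676=3.9909
k=4 src: inc=0.022676, refl=0.022676·0.333333=0.0076; V=3.968254+0.022676+0.007559=3.9985
k=5 load: inc=0.007559, refl=0.007559·0.142857=0.0011; V=3.990930+0.007559+0.001080=3.9996
k=6 src: inc=0.001080, refl=0.001080·0.333333=0.0004; V=3.998488+0.001080+0.000360=3.9999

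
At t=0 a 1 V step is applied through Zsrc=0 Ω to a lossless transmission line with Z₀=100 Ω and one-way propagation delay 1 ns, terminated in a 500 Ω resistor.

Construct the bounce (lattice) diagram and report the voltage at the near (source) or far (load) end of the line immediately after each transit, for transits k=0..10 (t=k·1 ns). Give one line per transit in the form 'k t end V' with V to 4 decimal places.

0 0 source 1.0000
1 1 load 1.6667
2 2 source 1.0000
3 3 load 0.5556
4 4 source 1.0000
5 5 load 1.2963
6 6 source 1.0000
7 7 load 0.8025
8 8 source 1.0000
9 9 load 1.1317
10 10 source 1.0000

Γ_L=0.666667, Γ_S=-1.000000; launch V₁=1·100/100=1.000000
k=0 src: V=1.0000
k=1 load: inc=1.000000, refl=1.000000·0.666667=0.6667; V=0.000000+1.000000+0.666667=1.6667
k=2 src: inc=0.666667, refl=0.666667·-1.000000=-0.6667; V=1.000000+0.666667+-0.666667=1.0000
k=3 load: inc=-0.666667, refl=-0.666667·0.666667=-0.4444; V=1.666667+-0.666667+-0.444444=0.5556
k=4 src: inc=-0.444444, refl=-0.444444·-1.000000=0.4444; V=1.000000+-0.444444+0.444444=1.0000
k=5 load: inc=0.444444, refl=0.444444·0.666667=0.2963; V=0.555556+0.444444+0.296296=1.2963
k=6 src: inc=0.296296, refl=0.296296·-1.000000=-0.2963; V=1.000000+0.296296+-0.296296=1.0000
k=7 load: inc=-0.296296, refl=-0.296296·0.666667=-0.1975; V=1.296296+-0.296296+-0.197531=0.8025
k=8 src: inc=-0.197531, refl=-0.197531·-1.000000=0.1975; V=1.000000+-0.197531+0.197531=1.0000
k=9 load: inc=0.197531, refl=0.197531·0.666667=0.1317; V=0.802469+0.197531+0.131687=1.1317
k=10 src: inc=0.131687, refl=0.131687·-1.000000=-0.1317; V=1.000000+0.131687+-0.131687=1.0000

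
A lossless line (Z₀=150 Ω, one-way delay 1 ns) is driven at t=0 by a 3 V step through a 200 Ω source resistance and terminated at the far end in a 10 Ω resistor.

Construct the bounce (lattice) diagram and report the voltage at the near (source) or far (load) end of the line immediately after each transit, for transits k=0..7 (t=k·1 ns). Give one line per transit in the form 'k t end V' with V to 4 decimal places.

0 0 source 1.2857
1 1 load 0.1607
2 2 source 0.0000
3 3 load 0.1406
4 4 source 0.1607
5 5 load 0.1431
6 6 source 0.1406
7 7 load 0.1428

Γ_L=-0.875000, Γ_S=0.142857; launch V₁=3·150/350=1.285714
k=0 src: V=1.2857
k=1 load: inc=1.285714, refl=1.285714·-0.875000=-1.1250; V=0.000000+1.285714+-1.125000=0.1607
k=2 src: inc=-1.125000, refl=-1.125000·0.142857=-0.1607; V=1.285714+-1.125000+-0.160714=0.0000
k=3 load: inc=-0.160714, refl=-0.160714·-0.875000=0.1406; V=0.160714+-0.160714+0.140625=0.1406
k=4 src: inc=0.140625, refl=0.140625·0.142857=0.0201; V=0.000000+0.140625+0.020089=0.1607
k=5 load: inc=0.020089, refl=0.020089·-0.875000=-0.0176; V=0.140625+0.020089+-0.017578=0.1431
k=6 src: inc=-0.017578, refl=-0.017578·0.142857=-0.0025; V=0.160714+-0.017578+-0.002511=0.1406
k=7 load: inc=-0.002511, refl=-0.002511·-0.875000=0.0022; V=0.143136+-0.002511+0.002197=0.1428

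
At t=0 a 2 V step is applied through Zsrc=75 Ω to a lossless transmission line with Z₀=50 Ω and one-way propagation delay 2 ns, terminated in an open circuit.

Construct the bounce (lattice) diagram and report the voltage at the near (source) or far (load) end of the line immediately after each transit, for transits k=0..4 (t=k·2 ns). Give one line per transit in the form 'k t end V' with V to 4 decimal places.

Γ_L=1.000000, Γ_S=0.200000; launch V₁=2·50/125=0.800000
k=0 src: V=0.8000
k=1 load: inc=0.800000, refl=0.800000·1.000000=0.8000; V=0.000000+0.800000+0.800000=1.6000
k=2 src: inc=0.800000, refl=0.800000·0.200000=0.1600; V=0.800000+0.800000+0.160000=1.7600
k=3 load: inc=0.160000, refl=0.160000·1.000000=0.1600; V=1.600000+0.160000+0.160000=1.9200
k=4 src: inc=0.160000, refl=0.160000·0.200000=0.0320; V=1.760000+0.160000+0.032000=1.9520

0 0 source 0.8000
1 2 load 1.6000
2 4 source 1.7600
3 6 load 1.9200
4 8 source 1.9520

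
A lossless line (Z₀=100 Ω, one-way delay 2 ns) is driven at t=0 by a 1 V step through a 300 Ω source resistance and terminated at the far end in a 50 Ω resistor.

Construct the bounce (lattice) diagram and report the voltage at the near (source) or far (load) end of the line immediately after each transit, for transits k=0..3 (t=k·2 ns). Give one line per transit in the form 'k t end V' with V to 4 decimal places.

0 0 source 0.2500
1 2 load 0.1667
2 4 source 0.1250
3 6 load 0.1389

Γ_L=-0.333333, Γ_S=0.500000; launch V₁=1·100/400=0.250000
k=0 src: V=0.2500
k=1 load: inc=0.250000, refl=0.250000·-0.333333=-0.0833; V=0.000000+0.250000+-0.083333=0.1667
k=2 src: inc=-0.083333, refl=-0.083333·0.500000=-0.0417; V=0.250000+-0.083333+-0.041667=0.1250
k=3 load: inc=-0.041667, refl=-0.041667·-0.333333=0.0139; V=0.166667+-0.041667+0.013889=0.1389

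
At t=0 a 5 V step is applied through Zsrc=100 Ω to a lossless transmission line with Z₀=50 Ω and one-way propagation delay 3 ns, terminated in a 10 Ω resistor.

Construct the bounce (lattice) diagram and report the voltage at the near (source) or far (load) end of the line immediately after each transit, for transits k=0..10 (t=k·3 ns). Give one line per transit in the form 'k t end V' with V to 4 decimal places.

Γ_L=-0.666667, Γ_S=0.333333; launch V₁=5·50/150=1.666667
k=0 src: V=1.6667
k=1 load: inc=1.666667, refl=1.666667·-0.666667=-1.1111; V=0.000000+1.666667+-1.111111=0.5556
k=2 src: inc=-1.111111, refl=-1.111111·0.333333=-0.3704; V=1.666667+-1.111111+-0.370370=0.1852
k=3 load: inc=-0.370370, refl=-0.370370·-0.666667=0.2469; V=0.555556+-0.370370+0.246914=0.4321
k=4 src: inc=0.246914, refl=0.246914·0.333333=0.0823; V=0.185185+0.246914+0.082305=0.5144
k=5 load: inc=0.082305, refl=0.082305·-0.666667=-0.0549; V=0.432099+0.082305+-0.054870=0.4595
k=6 src: inc=-0.054870, refl=-0.054870·0.333333=-0.0183; V=0.514403+-0.054870+-0.018290=0.4412
k=7 load: inc=-0.018290, refl=-0.018290·-0.666667=0.0122; V=0.459534+-0.018290+0.012193=0.4534
k=8 src: inc=0.012193, refl=0.012193·0.333333=0.0041; V=0.441244+0.012193+0.004064=0.4575
k=9 load: inc=0.004064, refl=0.004064·-0.666667=-0.0027; V=0.453437+0.004064+-0.002710=0.4548
k=10 src: inc=-0.002710, refl=-0.002710·0.333333=-0.0009; V=0.457501+-0.002710+-0.000903=0.4539

0 0 source 1.6667
1 3 load 0.5556
2 6 source 0.1852
3 9 load 0.4321
4 12 source 0.5144
5 15 load 0.4595
6 18 source 0.4412
7 21 load 0.4534
8 24 source 0.4575
9 27 load 0.4548
10 30 source 0.4539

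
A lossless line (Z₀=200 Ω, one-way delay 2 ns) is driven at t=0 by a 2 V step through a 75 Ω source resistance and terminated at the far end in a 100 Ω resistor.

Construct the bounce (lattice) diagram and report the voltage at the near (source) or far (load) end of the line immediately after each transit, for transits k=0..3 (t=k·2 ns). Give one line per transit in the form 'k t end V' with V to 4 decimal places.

0 0 source 1.4545
1 2 load 0.9697
2 4 source 1.1901
3 6 load 1.1166

Γ_L=-0.333333, Γ_S=-0.454545; launch V₁=2·200/275=1.454545
k=0 src: V=1.4545
k=1 load: inc=1.454545, refl=1.454545·-0.333333=-0.4848; V=0.000000+1.454545+-0.484848=0.9697
k=2 src: inc=-0.484848, refl=-0.484848·-0.454545=0.2204; V=1.454545+-0.484848+0.220386=1.1901
k=3 load: inc=0.220386, refl=0.220386·-0.333333=-0.0735; V=0.969697+0.220386+-0.073462=1.1166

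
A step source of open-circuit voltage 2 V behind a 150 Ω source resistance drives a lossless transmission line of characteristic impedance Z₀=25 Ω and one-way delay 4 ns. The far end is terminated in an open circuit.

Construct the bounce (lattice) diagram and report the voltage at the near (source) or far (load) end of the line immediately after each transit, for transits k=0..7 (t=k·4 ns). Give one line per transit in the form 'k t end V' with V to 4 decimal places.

0 0 source 0.2857
1 4 load 0.5714
2 8 source 0.7755
3 12 load 0.9796
4 16 source 1.1254
5 20 load 1.2711
6 24 source 1.3753
7 28 load 1.4794

Γ_L=1.000000, Γ_S=0.714286; launch V₁=2·25/175=0.285714
k=0 src: V=0.2857
k=1 load: inc=0.285714, refl=0.285714·1.000000=0.2857; V=0.000000+0.285714+0.285714=0.5714
k=2 src: inc=0.285714, refl=0.285714·0.714286=0.2041; V=0.285714+0.285714+0.204082=0.7755
k=3 load: inc=0.204082, refl=0.204082·1.000000=0.2041; V=0.571429+0.204082+0.204082=0.9796
k=4 src: inc=0.204082, refl=0.204082·0.714286=0.1458; V=0.775510+0.204082+0.145773=1.1254
k=5 load: inc=0.145773, refl=0.145773·1.000000=0.1458; V=0.979592+0.145773+0.145773=1.2711
k=6 src: inc=0.145773, refl=0.145773·0.714286=0.1041; V=1.125364+0.145773+0.104123=1.3753
k=7 load: inc=0.104123, refl=0.104123·1.000000=0.1041; V=1.271137+0.104123+0.104123=1.4794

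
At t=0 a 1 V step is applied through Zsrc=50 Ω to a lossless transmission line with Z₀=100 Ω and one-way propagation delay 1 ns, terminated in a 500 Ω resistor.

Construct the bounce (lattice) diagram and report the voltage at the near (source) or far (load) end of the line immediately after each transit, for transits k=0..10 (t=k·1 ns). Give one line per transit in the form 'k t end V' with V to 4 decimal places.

0 0 source 0.6667
1 1 load 1.1111
2 2 source 0.9630
3 3 load 0.8642
4 4 source 0.8971
5 5 load 0.9191
6 6 source 0.9118
7 7 load 0.9069
8 8 source 0.9085
9 9 load 0.9096
10 10 source 0.9092

Γ_L=0.666667, Γ_S=-0.333333; launch V₁=1·100/150=0.666667
k=0 src: V=0.6667
k=1 load: inc=0.666667, refl=0.666667·0.666667=0.4444; V=0.000000+0.666667+0.444444=1.1111
k=2 src: inc=0.444444, refl=0.444444·-0.333333=-0.1481; V=0.666667+0.444444+-0.148148=0.9630
k=3 load: inc=-0.148148, refl=-0.148148·0.666667=-0.0988; V=1.111111+-0.148148+-0.098765=0.8642
k=4 src: inc=-0.098765, refl=-0.098765·-0.333333=0.0329; V=0.962963+-0.098765+0.032922=0.8971
k=5 load: inc=0.032922, refl=0.032922·0.666667=0.0219; V=0.864198+0.032922+0.021948=0.9191
k=6 src: inc=0.021948, refl=0.021948·-0.333333=-0.0073; V=0.897119+0.021948+-0.007316=0.9118
k=7 load: inc=-0.007316, refl=-0.007316·0.666667=-0.0049; V=0.919067+-0.007316+-0.004877=0.9069
k=8 src: inc=-0.004877, refl=-0.004877·-0.333333=0.0016; V=0.911751+-0.004877+0.001626=0.9085
k=9 load: inc=0.001626, refl=0.001626·0.666667=0.0011; V=0.906874+0.001626+0.001084=0.9096
k=10 src: inc=0.001084, refl=0.001084·-0.333333=-0.0004; V=0.908500+0.001084+-0.000361=0.9092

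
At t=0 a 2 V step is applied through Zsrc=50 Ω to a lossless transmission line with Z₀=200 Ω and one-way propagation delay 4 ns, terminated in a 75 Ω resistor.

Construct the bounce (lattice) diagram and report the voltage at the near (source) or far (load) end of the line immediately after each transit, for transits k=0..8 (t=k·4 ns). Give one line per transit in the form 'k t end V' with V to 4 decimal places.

0 0 source 1.6000
1 4 load 0.8727
2 8 source 1.3091
3 12 load 1.1107
4 16 source 1.2298
5 20 load 1.1757
6 24 source 1.2081
7 28 load 1.1934
8 32 source 1.2022

Γ_L=-0.454545, Γ_S=-0.600000; launch V₁=2·200/250=1.600000
k=0 src: V=1.6000
k=1 load: inc=1.600000, refl=1.600000·-0.454545=-0.7273; V=0.000000+1.600000+-0.727273=0.8727
k=2 src: inc=-0.727273, refl=-0.727273·-0.600000=0.4364; V=1.600000+-0.727273+0.436364=1.3091
k=3 load: inc=0.436364, refl=0.436364·-0.454545=-0.1983; V=0.872727+0.436364+-0.198347=1.1107
k=4 src: inc=-0.198347, refl=-0.198347·-0.600000=0.1190; V=1.309091+-0.198347+0.119008=1.2298
k=5 load: inc=0.119008, refl=0.119008·-0.454545=-0.0541; V=1.110744+0.119008+-0.054095=1.1757
k=6 src: inc=-0.054095, refl=-0.054095·-0.600000=0.0325; V=1.229752+-0.054095+0.032457=1.2081
k=7 load: inc=0.032457, refl=0.032457·-0.454545=-0.0148; V=1.175657+0.032457+-0.014753=1.1934
k=8 src: inc=-0.014753, refl=-0.014753·-0.600000=0.0089; V=1.208114+-0.014753+0.008852=1.2022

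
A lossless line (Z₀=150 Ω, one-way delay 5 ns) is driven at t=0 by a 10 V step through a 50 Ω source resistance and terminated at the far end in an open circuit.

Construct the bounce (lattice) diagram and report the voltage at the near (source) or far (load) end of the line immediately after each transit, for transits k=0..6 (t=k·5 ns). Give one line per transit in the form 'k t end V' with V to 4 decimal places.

Γ_L=1.000000, Γ_S=-0.500000; launch V₁=10·150/200=7.500000
k=0 src: V=7.5000
k=1 load: inc=7.500000, refl=7.500000·1.000000=7.5000; V=0.000000+7.500000+7.500000=15.0000
k=2 src: inc=7.500000, refl=7.500000·-0.500000=-3.7500; V=7.500000+7.500000+-3.750000=11.2500
k=3 load: inc=-3.750000, refl=-3.750000·1.000000=-3.7500; V=15.000000+-3.750000+-3.750000=7.5000
k=4 src: inc=-3.750000, refl=-3.750000·-0.500000=1.8750; V=11.250000+-3.750000+1.875000=9.3750
k=5 load: inc=1.875000, refl=1.875000·1.000000=1.8750; V=7.500000+1.875000+1.875000=11.2500
k=6 src: inc=1.875000, refl=1.875000·-0.500000=-0.9375; V=9.375000+1.875000+-0.937500=10.3125

0 0 source 7.5000
1 5 load 15.0000
2 10 source 11.2500
3 15 load 7.5000
4 20 source 9.3750
5 25 load 11.2500
6 30 source 10.3125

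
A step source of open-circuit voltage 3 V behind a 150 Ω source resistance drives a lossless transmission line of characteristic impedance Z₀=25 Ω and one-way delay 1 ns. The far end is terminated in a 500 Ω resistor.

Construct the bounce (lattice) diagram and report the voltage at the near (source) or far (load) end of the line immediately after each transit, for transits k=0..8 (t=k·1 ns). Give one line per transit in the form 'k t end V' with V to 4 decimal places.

Γ_L=0.904762, Γ_S=0.714286; launch V₁=3·25/175=0.428571
k=0 src: V=0.4286
k=1 load: inc=0.428571, refl=0.428571·0.904762=0.3878; V=0.000000+0.428571+0.387755=0.8163
k=2 src: inc=0.387755, refl=0.387755·0.714286=0.2770; V=0.428571+0.387755+0.276968=1.0933
k=3 load: inc=0.276968, refl=0.276968·0.904762=0.2506; V=0.816327+0.276968+0.250590=1.3439
k=4 src: inc=0.250590, refl=0.250590·0.714286=0.1790; V=1.093294+0.250590+0.178993=1.5229
k=5 load: inc=0.178993, refl=0.178993·0.904762=0.1619; V=1.343884+0.178993+0.161946=1.6848
k=6 src: inc=0.161946, refl=0.161946·0.714286=0.1157; V=1.522877+0.161946+0.115676=1.8005
k=7 load: inc=0.115676, refl=0.115676·0.904762=0.1047; V=1.684823+0.115676+0.104659=1.9052
k=8 src: inc=0.104659, refl=0.104659·0.714286=0.0748; V=1.800499+0.104659+0.074756=1.9799

0 0 source 0.4286
1 1 load 0.8163
2 2 source 1.0933
3 3 load 1.3439
4 4 source 1.5229
5 5 load 1.6848
6 6 source 1.8005
7 7 load 1.9052
8 8 source 1.9799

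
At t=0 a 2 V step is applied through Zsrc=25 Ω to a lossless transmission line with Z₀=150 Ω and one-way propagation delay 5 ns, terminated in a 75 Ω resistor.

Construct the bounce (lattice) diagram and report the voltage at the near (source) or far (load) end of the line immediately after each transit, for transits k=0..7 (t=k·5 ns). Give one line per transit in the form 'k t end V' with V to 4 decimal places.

Γ_L=-0.333333, Γ_S=-0.714286; launch V₁=2·150/175=1.714286
k=0 src: V=1.7143
k=1 load: inc=1.714286, refl=1.714286·-0.333333=-0.5714; V=0.000000+1.714286+-0.571429=1.1429
k=2 src: inc=-0.571429, refl=-0.571429·-0.714286=0.4082; V=1.714286+-0.571429+0.408163=1.5510
k=3 load: inc=0.408163, refl=0.408163·-0.333333=-0.1361; V=1.142857+0.408163+-0.136054=1.4150
k=4 src: inc=-0.136054, refl=-0.136054·-0.714286=0.0972; V=1.551020+-0.136054+0.097182=1.5121
k=5 load: inc=0.097182, refl=0.097182·-0.333333=-0.0324; V=1.414966+0.097182+-0.032394=1.4798
k=6 src: inc=-0.032394, refl=-0.032394·-0.714286=0.0231; V=1.512148+-0.032394+0.023139=1.5029
k=7 load: inc=0.023139, refl=0.023139·-0.333333=-0.0077; V=1.479754+0.023139+-0.007713=1.4952

0 0 source 1.7143
1 5 load 1.1429
2 10 source 1.5510
3 15 load 1.4150
4 20 source 1.5121
5 25 load 1.4798
6 30 source 1.5029
7 35 load 1.4952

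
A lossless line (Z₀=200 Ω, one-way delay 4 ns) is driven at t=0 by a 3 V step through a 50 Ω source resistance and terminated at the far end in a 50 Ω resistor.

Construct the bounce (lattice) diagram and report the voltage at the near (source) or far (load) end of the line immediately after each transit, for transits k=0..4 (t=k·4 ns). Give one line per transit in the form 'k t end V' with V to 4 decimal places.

Γ_L=-0.600000, Γ_S=-0.600000; launch V₁=3·200/250=2.400000
k=0 src: V=2.4000
k=1 load: inc=2.400000, refl=2.400000·-0.600000=-1.4400; V=0.000000+2.400000+-1.440000=0.9600
k=2 src: inc=-1.440000, refl=-1.440000·-0.600000=0.8640; V=2.400000+-1.440000+0.864000=1.8240
k=3 load: inc=0.864000, refl=0.864000·-0.600000=-0.5184; V=0.960000+0.864000+-0.518400=1.3056
k=4 src: inc=-0.518400, refl=-0.518400·-0.600000=0.3110; V=1.824000+-0.518400+0.311040=1.6166

0 0 source 2.4000
1 4 load 0.9600
2 8 source 1.8240
3 12 load 1.3056
4 16 source 1.6166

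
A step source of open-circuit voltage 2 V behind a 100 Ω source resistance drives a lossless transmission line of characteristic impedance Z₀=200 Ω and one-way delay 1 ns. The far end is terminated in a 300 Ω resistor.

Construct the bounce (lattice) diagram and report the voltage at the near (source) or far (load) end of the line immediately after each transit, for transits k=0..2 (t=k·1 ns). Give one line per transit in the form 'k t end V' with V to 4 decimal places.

0 0 source 1.3333
1 1 load 1.6000
2 2 source 1.5111

Γ_L=0.200000, Γ_S=-0.333333; launch V₁=2·200/300=1.333333
k=0 src: V=1.3333
k=1 load: inc=1.333333, refl=1.333333·0.200000=0.2667; V=0.000000+1.333333+0.266667=1.6000
k=2 src: inc=0.266667, refl=0.266667·-0.333333=-0.0889; V=1.333333+0.266667+-0.088889=1.5111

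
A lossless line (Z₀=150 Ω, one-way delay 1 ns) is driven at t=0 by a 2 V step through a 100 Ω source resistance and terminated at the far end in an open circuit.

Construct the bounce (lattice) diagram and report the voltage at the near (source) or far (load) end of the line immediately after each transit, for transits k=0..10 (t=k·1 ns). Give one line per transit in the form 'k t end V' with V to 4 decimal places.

0 0 source 1.2000
1 1 load 2.4000
2 2 source 2.1600
3 3 load 1.9200
4 4 source 1.9680
5 5 load 2.0160
6 6 source 2.0064
7 7 load 1.9968
8 8 source 1.9987
9 9 load 2.0006
10 10 source 2.0003

Γ_L=1.000000, Γ_S=-0.200000; launch V₁=2·150/250=1.200000
k=0 src: V=1.2000
k=1 load: inc=1.200000, refl=1.200000·1.000000=1.2000; V=0.000000+1.200000+1.200000=2.4000
k=2 src: inc=1.200000, refl=1.200000·-0.200000=-0.2400; V=1.200000+1.200000+-0.240000=2.1600
k=3 load: inc=-0.240000, refl=-0.240000·1.000000=-0.2400; V=2.400000+-0.240000+-0.240000=1.9200
k=4 src: inc=-0.240000, refl=-0.240000·-0.200000=0.0480; V=2.160000+-0.240000+0.048000=1.9680
k=5 load: inc=0.048000, refl=0.048000·1.000000=0.0480; V=1.920000+0.048000+0.048000=2.0160
k=6 src: inc=0.048000, refl=0.048000·-0.200000=-0.0096; V=1.968000+0.048000+-0.009600=2.0064
k=7 load: inc=-0.009600, refl=-0.009600·1.000000=-0.0096; V=2.016000+-0.009600+-0.009600=1.9968
k=8 src: inc=-0.009600, refl=-0.009600·-0.200000=0.0019; V=2.006400+-0.009600+0.001920=1.9987
k=9 load: inc=0.001920, refl=0.001920·1.000000=0.0019; V=1.996800+0.001920+0.001920=2.0006
k=10 src: inc=0.001920, refl=0.001920·-0.200000=-0.0004; V=1.998720+0.001920+-0.000384=2.0003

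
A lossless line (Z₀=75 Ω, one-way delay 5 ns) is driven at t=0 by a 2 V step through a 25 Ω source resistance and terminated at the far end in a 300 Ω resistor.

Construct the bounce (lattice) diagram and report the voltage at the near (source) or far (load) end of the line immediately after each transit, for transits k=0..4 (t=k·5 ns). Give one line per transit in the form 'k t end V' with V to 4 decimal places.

Γ_L=0.600000, Γ_S=-0.500000; launch V₁=2·75/100=1.500000
k=0 src: V=1.5000
k=1 load: inc=1.500000, refl=1.500000·0.600000=0.9000; V=0.000000+1.500000+0.900000=2.4000
k=2 src: inc=0.900000, refl=0.900000·-0.500000=-0.4500; V=1.500000+0.900000+-0.450000=1.9500
k=3 load: inc=-0.450000, refl=-0.450000·0.600000=-0.2700; V=2.400000+-0.450000+-0.270000=1.6800
k=4 src: inc=-0.270000, refl=-0.270000·-0.500000=0.1350; V=1.950000+-0.270000+0.135000=1.8150

0 0 source 1.5000
1 5 load 2.4000
2 10 source 1.9500
3 15 load 1.6800
4 20 source 1.8150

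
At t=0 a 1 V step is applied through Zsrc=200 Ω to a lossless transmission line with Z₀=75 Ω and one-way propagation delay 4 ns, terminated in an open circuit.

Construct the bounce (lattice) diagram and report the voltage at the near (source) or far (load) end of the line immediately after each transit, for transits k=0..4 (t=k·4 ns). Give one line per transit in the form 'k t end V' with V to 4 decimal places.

0 0 source 0.2727
1 4 load 0.5455
2 8 source 0.6694
3 12 load 0.7934
4 16 source 0.8497

Γ_L=1.000000, Γ_S=0.454545; launch V₁=1·75/275=0.272727
k=0 src: V=0.2727
k=1 load: inc=0.272727, refl=0.272727·1.000000=0.2727; V=0.000000+0.272727+0.272727=0.5455
k=2 src: inc=0.272727, refl=0.272727·0.454545=0.1240; V=0.272727+0.272727+0.123967=0.6694
k=3 load: inc=0.123967, refl=0.123967·1.000000=0.1240; V=0.545455+0.123967+0.123967=0.7934
k=4 src: inc=0.123967, refl=0.123967·0.454545=0.0563; V=0.669421+0.123967+0.056349=0.8497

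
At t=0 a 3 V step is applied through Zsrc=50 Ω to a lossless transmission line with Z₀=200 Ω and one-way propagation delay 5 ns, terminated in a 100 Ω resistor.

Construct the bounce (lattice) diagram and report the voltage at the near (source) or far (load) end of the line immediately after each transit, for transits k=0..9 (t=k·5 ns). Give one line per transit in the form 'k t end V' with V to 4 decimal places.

Γ_L=-0.333333, Γ_S=-0.600000; launch V₁=3·200/250=2.400000
k=0 src: V=2.4000
k=1 load: inc=2.400000, refl=2.400000·-0.333333=-0.8000; V=0.000000+2.400000+-0.800000=1.6000
k=2 src: inc=-0.800000, refl=-0.800000·-0.600000=0.4800; V=2.400000+-0.800000+0.480000=2.0800
k=3 load: inc=0.480000, refl=0.480000·-0.333333=-0.1600; V=1.600000+0.480000+-0.160000=1.9200
k=4 src: inc=-0.160000, refl=-0.160000·-0.600000=0.0960; V=2.080000+-0.160000+0.096000=2.0160
k=5 load: inc=0.096000, refl=0.096000·-0.333333=-0.0320; V=1.920000+0.096000+-0.032000=1.9840
k=6 src: inc=-0.032000, refl=-0.032000·-0.600000=0.0192; V=2.016000+-0.032000+0.019200=2.0032
k=7 load: inc=0.019200, refl=0.019200·-0.333333=-0.0064; V=1.984000+0.019200+-0.006400=1.9968
k=8 src: inc=-0.006400, refl=-0.006400·-0.600000=0.0038; V=2.003200+-0.006400+0.003840=2.0006
k=9 load: inc=0.003840, refl=0.003840·-0.333333=-0.0013; V=1.996800+0.003840+-0.001280=1.9994

0 0 source 2.4000
1 5 load 1.6000
2 10 source 2.0800
3 15 load 1.9200
4 20 source 2.0160
5 25 load 1.9840
6 30 source 2.0032
7 35 load 1.9968
8 40 source 2.0006
9 45 load 1.9994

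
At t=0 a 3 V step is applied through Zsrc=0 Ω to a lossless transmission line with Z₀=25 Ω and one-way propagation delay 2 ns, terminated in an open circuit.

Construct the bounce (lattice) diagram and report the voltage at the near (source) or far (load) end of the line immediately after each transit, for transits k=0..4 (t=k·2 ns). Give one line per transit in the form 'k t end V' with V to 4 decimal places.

0 0 source 3.0000
1 2 load 6.0000
2 4 source 3.0000
3 6 load 0.0000
4 8 source 3.0000

Γ_L=1.000000, Γ_S=-1.000000; launch V₁=3·25/25=3.000000
k=0 src: V=3.0000
k=1 load: inc=3.000000, refl=3.000000·1.000000=3.0000; V=0.000000+3.000000+3.000000=6.0000
k=2 src: inc=3.000000, refl=3.000000·-1.000000=-3.0000; V=3.000000+3.000000+-3.000000=3.0000
k=3 load: inc=-3.000000, refl=-3.000000·1.000000=-3.0000; V=6.000000+-3.000000+-3.000000=0.0000
k=4 src: inc=-3.000000, refl=-3.000000·-1.000000=3.0000; V=3.000000+-3.000000+3.000000=3.0000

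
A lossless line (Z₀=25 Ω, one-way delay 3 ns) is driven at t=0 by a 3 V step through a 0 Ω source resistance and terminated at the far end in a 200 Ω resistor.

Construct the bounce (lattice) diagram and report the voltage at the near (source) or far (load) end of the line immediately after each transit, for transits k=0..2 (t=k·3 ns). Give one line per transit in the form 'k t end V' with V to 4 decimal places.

0 0 source 3.0000
1 3 load 5.3333
2 6 source 3.0000

Γ_L=0.777778, Γ_S=-1.000000; launch V₁=3·25/25=3.000000
k=0 src: V=3.0000
k=1 load: inc=3.000000, refl=3.000000·0.777778=2.3333; V=0.000000+3.000000+2.333333=5.3333
k=2 src: inc=2.333333, refl=2.333333·-1.000000=-2.3333; V=3.000000+2.333333+-2.333333=3.0000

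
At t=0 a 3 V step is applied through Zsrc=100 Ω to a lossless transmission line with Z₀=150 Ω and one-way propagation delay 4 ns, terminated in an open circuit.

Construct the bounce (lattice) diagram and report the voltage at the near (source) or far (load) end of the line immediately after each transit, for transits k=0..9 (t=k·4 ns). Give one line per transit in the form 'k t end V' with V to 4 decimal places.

0 0 source 1.8000
1 4 load 3.6000
2 8 source 3.2400
3 12 load 2.8800
4 16 source 2.9520
5 20 load 3.0240
6 24 source 3.0096
7 28 load 2.9952
8 32 source 2.9981
9 36 load 3.0010

Γ_L=1.000000, Γ_S=-0.200000; launch V₁=3·150/250=1.800000
k=0 src: V=1.8000
k=1 load: inc=1.800000, refl=1.800000·1.000000=1.8000; V=0.000000+1.800000+1.800000=3.6000
k=2 src: inc=1.800000, refl=1.800000·-0.200000=-0.3600; V=1.800000+1.800000+-0.360000=3.2400
k=3 load: inc=-0.360000, refl=-0.360000·1.000000=-0.3600; V=3.600000+-0.360000+-0.360000=2.8800
k=4 src: inc=-0.360000, refl=-0.360000·-0.200000=0.0720; V=3.240000+-0.360000+0.072000=2.9520
k=5 load: inc=0.072000, refl=0.072000·1.000000=0.0720; V=2.880000+0.072000+0.072000=3.0240
k=6 src: inc=0.072000, refl=0.072000·-0.200000=-0.0144; V=2.952000+0.072000+-0.014400=3.0096
k=7 load: inc=-0.014400, refl=-0.014400·1.000000=-0.0144; V=3.024000+-0.014400+-0.014400=2.9952
k=8 src: inc=-0.014400, refl=-0.014400·-0.200000=0.0029; V=3.009600+-0.014400+0.002880=2.9981
k=9 load: inc=0.002880, refl=0.002880·1.000000=0.0029; V=2.995200+0.002880+0.002880=3.0010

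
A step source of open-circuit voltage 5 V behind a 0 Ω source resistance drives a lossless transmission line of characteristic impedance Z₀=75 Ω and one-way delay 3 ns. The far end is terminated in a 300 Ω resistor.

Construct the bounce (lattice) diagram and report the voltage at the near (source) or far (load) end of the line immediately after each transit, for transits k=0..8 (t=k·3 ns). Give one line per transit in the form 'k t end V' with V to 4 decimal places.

0 0 source 5.0000
1 3 load 8.0000
2 6 source 5.0000
3 9 load 3.2000
4 12 source 5.0000
5 15 load 6.0800
6 18 source 5.0000
7 21 load 4.3520
8 24 source 5.0000

Γ_L=0.600000, Γ_S=-1.000000; launch V₁=5·75/75=5.000000
k=0 src: V=5.0000
k=1 load: inc=5.000000, refl=5.000000·0.600000=3.0000; V=0.000000+5.000000+3.000000=8.0000
k=2 src: inc=3.000000, refl=3.000000·-1.000000=-3.0000; V=5.000000+3.000000+-3.000000=5.0000
k=3 load: inc=-3.000000, refl=-3.000000·0.600000=-1.8000; V=8.000000+-3.000000+-1.800000=3.2000
k=4 src: inc=-1.800000, refl=-1.800000·-1.000000=1.8000; V=5.000000+-1.800000+1.800000=5.0000
k=5 load: inc=1.800000, refl=1.800000·0.600000=1.0800; V=3.200000+1.800000+1.080000=6.0800
k=6 src: inc=1.080000, refl=1.080000·-1.000000=-1.0800; V=5.000000+1.080000+-1.080000=5.0000
k=7 load: inc=-1.080000, refl=-1.080000·0.600000=-0.6480; V=6.080000+-1.080000+-0.648000=4.3520
k=8 src: inc=-0.648000, refl=-0.648000·-1.000000=0.6480; V=5.000000+-0.648000+0.648000=5.0000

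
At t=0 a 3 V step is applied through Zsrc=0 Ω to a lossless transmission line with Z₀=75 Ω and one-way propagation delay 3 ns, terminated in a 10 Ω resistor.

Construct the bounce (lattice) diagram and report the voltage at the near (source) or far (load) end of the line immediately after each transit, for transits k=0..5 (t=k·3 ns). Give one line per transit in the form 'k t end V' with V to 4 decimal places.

Γ_L=-0.764706, Γ_S=-1.000000; launch V₁=3·75/75=3.000000
k=0 src: V=3.0000
k=1 load: inc=3.000000, refl=3.000000·-0.764706=-2.2941; V=0.000000+3.000000+-2.294118=0.7059
k=2 src: inc=-2.294118, refl=-2.294118·-1.000000=2.2941; V=3.000000+-2.294118+2.294118=3.0000
k=3 load: inc=2.294118, refl=2.294118·-0.764706=-1.7543; V=0.705882+2.294118+-1.754325=1.2457
k=4 src: inc=-1.754325, refl=-1.754325·-1.000000=1.7543; V=3.000000+-1.754325+1.754325=3.0000
k=5 load: inc=1.754325, refl=1.754325·-0.764706=-1.3415; V=1.245675+1.754325+-1.341543=1.6585

0 0 source 3.0000
1 3 load 0.7059
2 6 source 3.0000
3 9 load 1.2457
4 12 source 3.0000
5 15 load 1.6585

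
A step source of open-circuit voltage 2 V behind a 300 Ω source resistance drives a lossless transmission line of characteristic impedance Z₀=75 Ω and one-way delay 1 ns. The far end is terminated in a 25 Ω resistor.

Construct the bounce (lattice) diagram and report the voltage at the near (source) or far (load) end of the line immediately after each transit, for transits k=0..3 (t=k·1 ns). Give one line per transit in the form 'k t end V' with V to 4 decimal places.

0 0 source 0.4000
1 1 load 0.2000
2 2 source 0.0800
3 3 load 0.1400

Γ_L=-0.500000, Γ_S=0.600000; launch V₁=2·75/375=0.400000
k=0 src: V=0.4000
k=1 load: inc=0.400000, refl=0.400000·-0.500000=-0.2000; V=0.000000+0.400000+-0.200000=0.2000
k=2 src: inc=-0.200000, refl=-0.200000·0.600000=-0.1200; V=0.400000+-0.200000+-0.120000=0.0800
k=3 load: inc=-0.120000, refl=-0.120000·-0.500000=0.0600; V=0.200000+-0.120000+0.060000=0.1400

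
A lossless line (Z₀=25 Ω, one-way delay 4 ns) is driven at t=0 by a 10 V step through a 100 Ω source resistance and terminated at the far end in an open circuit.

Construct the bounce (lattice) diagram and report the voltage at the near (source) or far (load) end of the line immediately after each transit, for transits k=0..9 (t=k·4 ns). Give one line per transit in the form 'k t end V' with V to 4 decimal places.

Γ_L=1.000000, Γ_S=0.600000; launch V₁=10·25/125=2.000000
k=0 src: V=2.0000
k=1 load: inc=2.000000, refl=2.000000·1.000000=2.0000; V=0.000000+2.000000+2.000000=4.0000
k=2 src: inc=2.000000, refl=2.000000·0.600000=1.2000; V=2.000000+2.000000+1.200000=5.2000
k=3 load: inc=1.200000, refl=1.200000·1.000000=1.2000; V=4.000000+1.200000+1.200000=6.4000
k=4 src: inc=1.200000, refl=1.200000·0.600000=0.7200; V=5.200000+1.200000+0.720000=7.1200
k=5 load: inc=0.720000, refl=0.720000·1.000000=0.7200; V=6.400000+0.720000+0.720000=7.8400
k=6 src: inc=0.720000, refl=0.720000·0.600000=0.4320; V=7.120000+0.720000+0.432000=8.2720
k=7 load: inc=0.432000, refl=0.432000·1.000000=0.4320; V=7.840000+0.432000+0.432000=8.7040
k=8 src: inc=0.432000, refl=0.432000·0.600000=0.2592; V=8.272000+0.432000+0.259200=8.9632
k=9 load: inc=0.259200, refl=0.259200·1.000000=0.2592; V=8.704000+0.259200+0.259200=9.2224

0 0 source 2.0000
1 4 load 4.0000
2 8 source 5.2000
3 12 load 6.4000
4 16 source 7.1200
5 20 load 7.8400
6 24 source 8.2720
7 28 load 8.7040
8 32 source 8.9632
9 36 load 9.2224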